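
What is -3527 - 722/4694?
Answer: -8278230/2347 ≈ -3527.2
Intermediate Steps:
-3527 - 722/4694 = -3527 - 722*1/4694 = -3527 - 361/2347 = -8278230/2347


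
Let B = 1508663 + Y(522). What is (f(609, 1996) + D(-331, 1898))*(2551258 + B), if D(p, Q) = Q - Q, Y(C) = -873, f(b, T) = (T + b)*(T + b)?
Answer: 27544801204200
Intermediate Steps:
f(b, T) = (T + b)²
D(p, Q) = 0
B = 1507790 (B = 1508663 - 873 = 1507790)
(f(609, 1996) + D(-331, 1898))*(2551258 + B) = ((1996 + 609)² + 0)*(2551258 + 1507790) = (2605² + 0)*4059048 = (6786025 + 0)*4059048 = 6786025*4059048 = 27544801204200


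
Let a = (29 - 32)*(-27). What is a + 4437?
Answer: 4518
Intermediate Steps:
a = 81 (a = -3*(-27) = 81)
a + 4437 = 81 + 4437 = 4518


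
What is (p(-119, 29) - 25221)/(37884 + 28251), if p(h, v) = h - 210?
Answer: -5110/13227 ≈ -0.38633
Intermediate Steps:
p(h, v) = -210 + h
(p(-119, 29) - 25221)/(37884 + 28251) = ((-210 - 119) - 25221)/(37884 + 28251) = (-329 - 25221)/66135 = -25550*1/66135 = -5110/13227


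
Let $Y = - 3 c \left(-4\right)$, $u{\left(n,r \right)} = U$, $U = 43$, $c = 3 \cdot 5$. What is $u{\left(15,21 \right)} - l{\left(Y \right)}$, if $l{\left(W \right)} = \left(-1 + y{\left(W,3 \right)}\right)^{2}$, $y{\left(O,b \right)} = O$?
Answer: $-31998$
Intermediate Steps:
$c = 15$
$u{\left(n,r \right)} = 43$
$Y = 180$ ($Y = \left(-3\right) 15 \left(-4\right) = \left(-45\right) \left(-4\right) = 180$)
$l{\left(W \right)} = \left(-1 + W\right)^{2}$
$u{\left(15,21 \right)} - l{\left(Y \right)} = 43 - \left(-1 + 180\right)^{2} = 43 - 179^{2} = 43 - 32041 = -31998$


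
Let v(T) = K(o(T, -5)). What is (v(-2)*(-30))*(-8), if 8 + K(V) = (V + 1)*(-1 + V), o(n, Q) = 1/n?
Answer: -2100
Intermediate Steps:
K(V) = -8 + (1 + V)*(-1 + V) (K(V) = -8 + (V + 1)*(-1 + V) = -8 + (1 + V)*(-1 + V))
v(T) = -9 + T⁻² (v(T) = -9 + (1/T)² = -9 + T⁻²)
(v(-2)*(-30))*(-8) = ((-9 + (-2)⁻²)*(-30))*(-8) = ((-9 + ¼)*(-30))*(-8) = -35/4*(-30)*(-8) = (525/2)*(-8) = -2100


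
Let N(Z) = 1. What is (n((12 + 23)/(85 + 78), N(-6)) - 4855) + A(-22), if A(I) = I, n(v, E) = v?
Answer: -794916/163 ≈ -4876.8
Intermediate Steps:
(n((12 + 23)/(85 + 78), N(-6)) - 4855) + A(-22) = ((12 + 23)/(85 + 78) - 4855) - 22 = (35/163 - 4855) - 22 = -791330/163 - 22 = -794916/163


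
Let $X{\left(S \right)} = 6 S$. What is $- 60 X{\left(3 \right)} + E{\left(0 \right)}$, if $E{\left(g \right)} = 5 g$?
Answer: $-1080$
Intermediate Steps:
$- 60 X{\left(3 \right)} + E{\left(0 \right)} = - 60 \cdot 6 \cdot 3 + 5 \cdot 0 = \left(-60\right) 18 + 0 = -1080 + 0 = -1080$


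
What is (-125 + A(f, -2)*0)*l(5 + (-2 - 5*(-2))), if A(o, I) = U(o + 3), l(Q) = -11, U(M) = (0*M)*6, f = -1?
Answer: 1375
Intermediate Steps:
U(M) = 0 (U(M) = 0*6 = 0)
A(o, I) = 0
(-125 + A(f, -2)*0)*l(5 + (-2 - 5*(-2))) = (-125 + 0*0)*(-11) = (-125 + 0)*(-11) = -125*(-11) = 1375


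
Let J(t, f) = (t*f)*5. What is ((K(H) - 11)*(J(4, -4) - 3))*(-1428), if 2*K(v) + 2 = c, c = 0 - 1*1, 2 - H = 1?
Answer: -1481550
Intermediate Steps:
H = 1 (H = 2 - 1*1 = 2 - 1 = 1)
c = -1 (c = 0 - 1 = -1)
J(t, f) = 5*f*t (J(t, f) = (f*t)*5 = 5*f*t)
K(v) = -3/2 (K(v) = -1 + (½)*(-1) = -1 - ½ = -3/2)
((K(H) - 11)*(J(4, -4) - 3))*(-1428) = ((-3/2 - 11)*(5*(-4)*4 - 3))*(-1428) = -25*(-80 - 3)/2*(-1428) = -25/2*(-83)*(-1428) = (2075/2)*(-1428) = -1481550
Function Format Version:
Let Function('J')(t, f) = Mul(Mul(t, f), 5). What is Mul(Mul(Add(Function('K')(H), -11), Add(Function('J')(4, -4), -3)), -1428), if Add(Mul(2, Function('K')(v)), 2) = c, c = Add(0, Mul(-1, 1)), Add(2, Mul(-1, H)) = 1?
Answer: -1481550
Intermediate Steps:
H = 1 (H = Add(2, Mul(-1, 1)) = Add(2, -1) = 1)
c = -1 (c = Add(0, -1) = -1)
Function('J')(t, f) = Mul(5, f, t) (Function('J')(t, f) = Mul(Mul(f, t), 5) = Mul(5, f, t))
Function('K')(v) = Rational(-3, 2) (Function('K')(v) = Add(-1, Mul(Rational(1, 2), -1)) = Add(-1, Rational(-1, 2)) = Rational(-3, 2))
Mul(Mul(Add(Function('K')(H), -11), Add(Function('J')(4, -4), -3)), -1428) = Mul(Mul(Add(Rational(-3, 2), -11), Add(Mul(5, -4, 4), -3)), -1428) = Mul(Mul(Rational(-25, 2), Add(-80, -3)), -1428) = Mul(Mul(Rational(-25, 2), -83), -1428) = Mul(Rational(2075, 2), -1428) = -1481550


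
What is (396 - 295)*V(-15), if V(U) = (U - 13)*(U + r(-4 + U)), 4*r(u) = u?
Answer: 55853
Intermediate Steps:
r(u) = u/4
V(U) = (-1 + 5*U/4)*(-13 + U) (V(U) = (U - 13)*(U + (-4 + U)/4) = (-13 + U)*(U + (-1 + U/4)) = (-13 + U)*(-1 + 5*U/4) = (-1 + 5*U/4)*(-13 + U))
(396 - 295)*V(-15) = (396 - 295)*(13 - 69/4*(-15) + (5/4)*(-15)**2) = 101*(13 + 1035/4 + (5/4)*225) = 101*(13 + 1035/4 + 1125/4) = 101*553 = 55853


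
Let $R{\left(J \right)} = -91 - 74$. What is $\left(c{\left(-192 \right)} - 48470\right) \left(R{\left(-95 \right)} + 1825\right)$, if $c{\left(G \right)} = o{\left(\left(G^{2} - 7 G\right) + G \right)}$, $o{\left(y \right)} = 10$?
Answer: $-80443600$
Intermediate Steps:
$c{\left(G \right)} = 10$
$R{\left(J \right)} = -165$ ($R{\left(J \right)} = -91 - 74 = -165$)
$\left(c{\left(-192 \right)} - 48470\right) \left(R{\left(-95 \right)} + 1825\right) = \left(10 - 48470\right) \left(-165 + 1825\right) = \left(-48460\right) 1660 = -80443600$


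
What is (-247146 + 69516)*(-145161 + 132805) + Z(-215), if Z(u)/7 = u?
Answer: 2194794775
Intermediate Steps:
Z(u) = 7*u
(-247146 + 69516)*(-145161 + 132805) + Z(-215) = (-247146 + 69516)*(-145161 + 132805) + 7*(-215) = -177630*(-12356) - 1505 = 2194796280 - 1505 = 2194794775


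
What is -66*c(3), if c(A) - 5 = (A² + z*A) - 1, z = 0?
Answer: -858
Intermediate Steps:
c(A) = 4 + A² (c(A) = 5 + ((A² + 0*A) - 1) = 5 + ((A² + 0) - 1) = 5 + (A² - 1) = 5 + (-1 + A²) = 4 + A²)
-66*c(3) = -66*(4 + 3²) = -66*(4 + 9) = -66*13 = -858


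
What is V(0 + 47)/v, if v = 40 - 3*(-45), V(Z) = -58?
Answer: -58/175 ≈ -0.33143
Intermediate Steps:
v = 175 (v = 40 + 135 = 175)
V(0 + 47)/v = -58/175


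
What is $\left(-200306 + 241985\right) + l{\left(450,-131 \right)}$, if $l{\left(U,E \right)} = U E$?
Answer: $-17271$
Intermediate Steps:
$l{\left(U,E \right)} = E U$
$\left(-200306 + 241985\right) + l{\left(450,-131 \right)} = \left(-200306 + 241985\right) - 58950 = 41679 - 58950 = -17271$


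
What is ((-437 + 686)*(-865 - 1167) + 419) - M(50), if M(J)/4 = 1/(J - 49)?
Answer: -505553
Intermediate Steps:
M(J) = 4/(-49 + J) (M(J) = 4/(J - 49) = 4/(-49 + J))
((-437 + 686)*(-865 - 1167) + 419) - M(50) = ((-437 + 686)*(-865 - 1167) + 419) - 4/(-49 + 50) = (249*(-2032) + 419) - 4/1 = (-505968 + 419) - 4 = -505549 - 1*4 = -505549 - 4 = -505553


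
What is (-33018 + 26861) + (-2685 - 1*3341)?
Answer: -12183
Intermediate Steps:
(-33018 + 26861) + (-2685 - 1*3341) = -6157 + (-2685 - 3341) = -6157 - 6026 = -12183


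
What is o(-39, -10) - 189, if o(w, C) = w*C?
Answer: 201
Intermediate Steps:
o(w, C) = C*w
o(-39, -10) - 189 = -10*(-39) - 189 = 390 - 189 = 201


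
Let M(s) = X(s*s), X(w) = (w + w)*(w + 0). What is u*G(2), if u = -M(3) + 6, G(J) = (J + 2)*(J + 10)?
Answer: -7488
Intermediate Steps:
G(J) = (2 + J)*(10 + J)
X(w) = 2*w² (X(w) = (2*w)*w = 2*w²)
M(s) = 2*s⁴ (M(s) = 2*(s*s)² = 2*(s²)² = 2*s⁴)
u = -156 (u = -2*3⁴ + 6 = -2*81 + 6 = -1*162 + 6 = -162 + 6 = -156)
u*G(2) = -156*(20 + 2² + 12*2) = -156*(20 + 4 + 24) = -156*48 = -7488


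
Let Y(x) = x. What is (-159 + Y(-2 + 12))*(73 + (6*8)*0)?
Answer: -10877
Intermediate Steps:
(-159 + Y(-2 + 12))*(73 + (6*8)*0) = (-159 + (-2 + 12))*(73 + (6*8)*0) = (-159 + 10)*(73 + 48*0) = -149*(73 + 0) = -149*73 = -10877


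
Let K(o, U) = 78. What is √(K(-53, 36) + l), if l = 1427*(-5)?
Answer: I*√7057 ≈ 84.006*I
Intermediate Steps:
l = -7135
√(K(-53, 36) + l) = √(78 - 7135) = √(-7057) = I*√7057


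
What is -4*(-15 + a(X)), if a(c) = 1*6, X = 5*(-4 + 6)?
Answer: 36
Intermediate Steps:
X = 10 (X = 5*2 = 10)
a(c) = 6
-4*(-15 + a(X)) = -4*(-15 + 6) = -4*(-9) = 36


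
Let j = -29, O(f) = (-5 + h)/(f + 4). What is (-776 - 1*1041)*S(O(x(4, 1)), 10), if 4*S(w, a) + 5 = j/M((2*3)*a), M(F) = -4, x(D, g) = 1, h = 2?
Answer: -16353/16 ≈ -1022.1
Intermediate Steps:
O(f) = -3/(4 + f) (O(f) = (-5 + 2)/(f + 4) = -3/(4 + f))
S(w, a) = 9/16 (S(w, a) = -5/4 + (-29/(-4))/4 = -5/4 + (-29*(-¼))/4 = -5/4 + (¼)*(29/4) = -5/4 + 29/16 = 9/16)
(-776 - 1*1041)*S(O(x(4, 1)), 10) = (-776 - 1*1041)*(9/16) = (-776 - 1041)*(9/16) = -1817*9/16 = -16353/16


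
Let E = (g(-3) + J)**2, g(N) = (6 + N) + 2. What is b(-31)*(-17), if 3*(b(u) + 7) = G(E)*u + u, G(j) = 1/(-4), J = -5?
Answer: 1003/4 ≈ 250.75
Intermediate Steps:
g(N) = 8 + N
E = 0 (E = ((8 - 3) - 5)**2 = (5 - 5)**2 = 0**2 = 0)
G(j) = -1/4
b(u) = -7 + u/4 (b(u) = -7 + (-u/4 + u)/3 = -7 + (3*u/4)/3 = -7 + u/4)
b(-31)*(-17) = (-7 + (1/4)*(-31))*(-17) = (-7 - 31/4)*(-17) = -59/4*(-17) = 1003/4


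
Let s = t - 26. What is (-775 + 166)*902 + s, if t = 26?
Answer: -549318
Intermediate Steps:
s = 0 (s = 26 - 26 = 0)
(-775 + 166)*902 + s = (-775 + 166)*902 + 0 = -609*902 + 0 = -549318 + 0 = -549318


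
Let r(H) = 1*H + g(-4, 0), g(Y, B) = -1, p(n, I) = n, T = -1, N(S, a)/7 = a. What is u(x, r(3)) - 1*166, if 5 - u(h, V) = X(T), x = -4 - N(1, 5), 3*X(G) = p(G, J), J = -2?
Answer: -482/3 ≈ -160.67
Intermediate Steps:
N(S, a) = 7*a
X(G) = G/3
r(H) = -1 + H (r(H) = 1*H - 1 = H - 1 = -1 + H)
x = -39 (x = -4 - 7*5 = -4 - 1*35 = -4 - 35 = -39)
u(h, V) = 16/3 (u(h, V) = 5 - (-1)/3 = 5 - 1*(-⅓) = 5 + ⅓ = 16/3)
u(x, r(3)) - 1*166 = 16/3 - 1*166 = 16/3 - 166 = -482/3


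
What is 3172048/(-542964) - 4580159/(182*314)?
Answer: -667034412595/7757326668 ≈ -85.988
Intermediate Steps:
3172048/(-542964) - 4580159/(182*314) = 3172048*(-1/542964) - 4580159/57148 = -793012/135741 - 4580159*1/57148 = -793012/135741 - 4580159/57148 = -667034412595/7757326668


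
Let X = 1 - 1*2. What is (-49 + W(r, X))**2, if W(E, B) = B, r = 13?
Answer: 2500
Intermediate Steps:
X = -1 (X = 1 - 2 = -1)
(-49 + W(r, X))**2 = (-49 - 1)**2 = (-50)**2 = 2500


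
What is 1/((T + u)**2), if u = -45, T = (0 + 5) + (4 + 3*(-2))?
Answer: 1/1764 ≈ 0.00056689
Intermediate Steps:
T = 3 (T = 5 + (4 - 6) = 5 - 2 = 3)
1/((T + u)**2) = 1/((3 - 45)**2) = 1/((-42)**2) = 1/1764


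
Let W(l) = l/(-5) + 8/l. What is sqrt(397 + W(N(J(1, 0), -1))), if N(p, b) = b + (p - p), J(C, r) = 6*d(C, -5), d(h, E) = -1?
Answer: sqrt(9730)/5 ≈ 19.728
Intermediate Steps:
J(C, r) = -6 (J(C, r) = 6*(-1) = -6)
N(p, b) = b (N(p, b) = b + 0 = b)
W(l) = 8/l - l/5 (W(l) = l*(-1/5) + 8/l = -l/5 + 8/l = 8/l - l/5)
sqrt(397 + W(N(J(1, 0), -1))) = sqrt(397 + (8/(-1) - 1/5*(-1))) = sqrt(397 + (8*(-1) + 1/5)) = sqrt(397 + (-8 + 1/5)) = sqrt(397 - 39/5) = sqrt(1946/5) = sqrt(9730)/5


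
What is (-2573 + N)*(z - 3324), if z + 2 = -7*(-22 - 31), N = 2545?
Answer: 82740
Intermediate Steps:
z = 369 (z = -2 - 7*(-22 - 31) = -2 - 7*(-53) = -2 + 371 = 369)
(-2573 + N)*(z - 3324) = (-2573 + 2545)*(369 - 3324) = -28*(-2955) = 82740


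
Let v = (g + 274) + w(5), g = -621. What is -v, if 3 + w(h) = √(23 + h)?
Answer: 350 - 2*√7 ≈ 344.71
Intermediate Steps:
w(h) = -3 + √(23 + h)
v = -350 + 2*√7 (v = (-621 + 274) + (-3 + √(23 + 5)) = -347 + (-3 + √28) = -347 + (-3 + 2*√7) = -350 + 2*√7 ≈ -344.71)
-v = -(-350 + 2*√7) = 350 - 2*√7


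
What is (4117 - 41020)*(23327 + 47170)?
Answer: -2601550791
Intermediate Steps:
(4117 - 41020)*(23327 + 47170) = -36903*70497 = -2601550791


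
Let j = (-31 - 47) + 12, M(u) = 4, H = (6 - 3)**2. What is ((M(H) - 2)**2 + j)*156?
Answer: -9672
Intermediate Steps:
H = 9 (H = 3**2 = 9)
j = -66 (j = -78 + 12 = -66)
((M(H) - 2)**2 + j)*156 = ((4 - 2)**2 - 66)*156 = (2**2 - 66)*156 = (4 - 66)*156 = -62*156 = -9672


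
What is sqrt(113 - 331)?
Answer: I*sqrt(218) ≈ 14.765*I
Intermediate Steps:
sqrt(113 - 331) = sqrt(-218) = I*sqrt(218)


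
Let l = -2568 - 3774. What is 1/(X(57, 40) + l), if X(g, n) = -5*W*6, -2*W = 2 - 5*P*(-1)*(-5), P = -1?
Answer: -1/5937 ≈ -0.00016844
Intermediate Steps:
l = -6342
W = -27/2 (W = -(2 - 5*(-1*(-1))*(-5))/2 = -(2 - 5*(-5))/2 = -(2 + 25)/2 = -½*27 = -27/2 ≈ -13.500)
X(g, n) = 405 (X(g, n) = -5*(-27/2)*6 = (135/2)*6 = 405)
1/(X(57, 40) + l) = 1/(405 - 6342) = 1/(-5937) = -1/5937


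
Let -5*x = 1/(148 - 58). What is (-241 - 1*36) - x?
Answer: -124649/450 ≈ -277.00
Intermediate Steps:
x = -1/450 (x = -1/(5*(148 - 58)) = -1/5/90 = -1/5*1/90 = -1/450 ≈ -0.0022222)
(-241 - 1*36) - x = (-241 - 1*36) - 1*(-1/450) = (-241 - 36) + 1/450 = -277 + 1/450 = -124649/450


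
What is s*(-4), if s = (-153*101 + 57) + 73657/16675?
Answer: 1026618572/16675 ≈ 61566.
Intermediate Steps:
s = -256654643/16675 (s = (-15453 + 57) + 73657*(1/16675) = -15396 + 73657/16675 = -256654643/16675 ≈ -15392.)
s*(-4) = -256654643/16675*(-4) = 1026618572/16675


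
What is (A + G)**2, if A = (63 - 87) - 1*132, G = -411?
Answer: 321489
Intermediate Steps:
A = -156 (A = -24 - 132 = -156)
(A + G)**2 = (-156 - 411)**2 = (-567)**2 = 321489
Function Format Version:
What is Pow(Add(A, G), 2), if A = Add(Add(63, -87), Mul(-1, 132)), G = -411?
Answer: 321489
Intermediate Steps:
A = -156 (A = Add(-24, -132) = -156)
Pow(Add(A, G), 2) = Pow(Add(-156, -411), 2) = Pow(-567, 2) = 321489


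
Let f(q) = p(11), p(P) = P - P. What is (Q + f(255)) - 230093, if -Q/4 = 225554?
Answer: -1132309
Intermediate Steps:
Q = -902216 (Q = -4*225554 = -902216)
p(P) = 0
f(q) = 0
(Q + f(255)) - 230093 = (-902216 + 0) - 230093 = -902216 - 230093 = -1132309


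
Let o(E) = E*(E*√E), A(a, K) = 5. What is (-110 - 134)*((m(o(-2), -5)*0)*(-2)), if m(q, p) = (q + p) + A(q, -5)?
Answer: 0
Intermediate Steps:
o(E) = E^(5/2) (o(E) = E*E^(3/2) = E^(5/2))
m(q, p) = 5 + p + q (m(q, p) = (q + p) + 5 = (p + q) + 5 = 5 + p + q)
(-110 - 134)*((m(o(-2), -5)*0)*(-2)) = (-110 - 134)*(((5 - 5 + (-2)^(5/2))*0)*(-2)) = -244*(5 - 5 + 4*I*√2)*0*(-2) = -244*(4*I*√2)*0*(-2) = -0*(-2) = -244*0 = 0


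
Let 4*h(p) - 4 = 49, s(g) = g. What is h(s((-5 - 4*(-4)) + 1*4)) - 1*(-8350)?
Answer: 33453/4 ≈ 8363.3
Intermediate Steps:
h(p) = 53/4 (h(p) = 1 + (¼)*49 = 1 + 49/4 = 53/4)
h(s((-5 - 4*(-4)) + 1*4)) - 1*(-8350) = 53/4 - 1*(-8350) = 53/4 + 8350 = 33453/4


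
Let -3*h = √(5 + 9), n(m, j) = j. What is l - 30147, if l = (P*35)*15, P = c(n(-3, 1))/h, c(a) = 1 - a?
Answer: -30147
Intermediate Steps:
h = -√14/3 (h = -√(5 + 9)/3 = -√14/3 ≈ -1.2472)
P = 0 (P = (1 - 1*1)/((-√14/3)) = (1 - 1)*(-3*√14/14) = 0*(-3*√14/14) = 0)
l = 0 (l = (0*35)*15 = 0*15 = 0)
l - 30147 = 0 - 30147 = -30147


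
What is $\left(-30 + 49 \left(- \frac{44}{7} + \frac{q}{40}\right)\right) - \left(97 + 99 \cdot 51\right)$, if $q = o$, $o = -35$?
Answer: $- \frac{44215}{8} \approx -5526.9$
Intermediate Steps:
$q = -35$
$\left(-30 + 49 \left(- \frac{44}{7} + \frac{q}{40}\right)\right) - \left(97 + 99 \cdot 51\right) = \left(-30 + 49 \left(- \frac{44}{7} - \frac{35}{40}\right)\right) - \left(97 + 99 \cdot 51\right) = \left(-30 + 49 \left(\left(-44\right) \frac{1}{7} - \frac{7}{8}\right)\right) - \left(97 + 5049\right) = \left(-30 + 49 \left(- \frac{44}{7} - \frac{7}{8}\right)\right) - 5146 = \left(-30 + 49 \left(- \frac{401}{56}\right)\right) - 5146 = \left(-30 - \frac{2807}{8}\right) - 5146 = - \frac{3047}{8} - 5146 = - \frac{44215}{8}$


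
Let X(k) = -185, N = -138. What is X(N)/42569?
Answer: -185/42569 ≈ -0.0043459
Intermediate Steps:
X(N)/42569 = -185/42569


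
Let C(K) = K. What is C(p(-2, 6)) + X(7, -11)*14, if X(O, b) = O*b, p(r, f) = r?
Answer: -1080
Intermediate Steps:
C(p(-2, 6)) + X(7, -11)*14 = -2 + (7*(-11))*14 = -2 - 77*14 = -2 - 1078 = -1080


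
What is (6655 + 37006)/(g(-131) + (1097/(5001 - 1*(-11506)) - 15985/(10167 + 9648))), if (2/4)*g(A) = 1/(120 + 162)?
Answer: -44746853829049/751397083 ≈ -59552.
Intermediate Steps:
g(A) = 1/141 (g(A) = 2/(120 + 162) = 2/282 = 2*(1/282) = 1/141)
(6655 + 37006)/(g(-131) + (1097/(5001 - 1*(-11506)) - 15985/(10167 + 9648))) = (6655 + 37006)/(1/141 + (1097/(5001 - 1*(-11506)) - 15985/(10167 + 9648))) = 43661/(1/141 + (1097/(5001 + 11506) - 15985/19815)) = 43661/(1/141 + (1097/16507 - 15985*1/19815)) = 43661/(1/141 + (1097*(1/16507) - 3197/3963)) = 43661/(1/141 + (1097/16507 - 3197/3963)) = 43661/(1/141 - 48425468/65417241) = 43661/(-751397083/1024870109) = 43661*(-1024870109/751397083) = -44746853829049/751397083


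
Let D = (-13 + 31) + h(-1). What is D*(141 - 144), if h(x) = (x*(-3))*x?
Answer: -45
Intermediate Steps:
h(x) = -3*x**2 (h(x) = (-3*x)*x = -3*x**2)
D = 15 (D = (-13 + 31) - 3*(-1)**2 = 18 - 3*1 = 18 - 3 = 15)
D*(141 - 144) = 15*(141 - 144) = 15*(-3) = -45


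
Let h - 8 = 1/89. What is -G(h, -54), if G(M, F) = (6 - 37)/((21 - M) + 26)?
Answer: 2759/3470 ≈ 0.79510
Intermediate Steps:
h = 713/89 (h = 8 + 1/89 = 713/89 ≈ 8.0112)
G(M, F) = -31/(47 - M)
-G(h, -54) = -31/(-47 + 713/89) = -31/(-3470/89) = -31*(-89)/3470 = -1*(-2759/3470) = 2759/3470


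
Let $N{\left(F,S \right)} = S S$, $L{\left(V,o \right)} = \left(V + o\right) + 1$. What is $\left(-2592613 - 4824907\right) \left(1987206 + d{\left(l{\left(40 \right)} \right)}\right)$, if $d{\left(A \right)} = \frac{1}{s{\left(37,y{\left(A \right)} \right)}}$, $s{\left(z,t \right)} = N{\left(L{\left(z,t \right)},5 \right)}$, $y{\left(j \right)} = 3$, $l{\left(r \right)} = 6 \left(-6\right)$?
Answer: $- \frac{73700702729104}{5} \approx -1.474 \cdot 10^{13}$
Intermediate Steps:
$l{\left(r \right)} = -36$
$L{\left(V,o \right)} = 1 + V + o$
$N{\left(F,S \right)} = S^{2}$
$s{\left(z,t \right)} = 25$ ($s{\left(z,t \right)} = 5^{2} = 25$)
$d{\left(A \right)} = \frac{1}{25}$
$\left(-2592613 - 4824907\right) \left(1987206 + d{\left(l{\left(40 \right)} \right)}\right) = \left(-2592613 - 4824907\right) \left(1987206 + \frac{1}{25}\right) = \left(-7417520\right) \frac{49680151}{25} = - \frac{73700702729104}{5}$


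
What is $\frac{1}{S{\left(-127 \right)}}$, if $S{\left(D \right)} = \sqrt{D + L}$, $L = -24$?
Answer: $- \frac{i \sqrt{151}}{151} \approx - 0.081379 i$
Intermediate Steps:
$S{\left(D \right)} = \sqrt{-24 + D}$ ($S{\left(D \right)} = \sqrt{D - 24} = \sqrt{-24 + D}$)
$\frac{1}{S{\left(-127 \right)}} = \frac{1}{\sqrt{-24 - 127}} = \frac{1}{\sqrt{-151}} = \frac{1}{i \sqrt{151}} = - \frac{i \sqrt{151}}{151}$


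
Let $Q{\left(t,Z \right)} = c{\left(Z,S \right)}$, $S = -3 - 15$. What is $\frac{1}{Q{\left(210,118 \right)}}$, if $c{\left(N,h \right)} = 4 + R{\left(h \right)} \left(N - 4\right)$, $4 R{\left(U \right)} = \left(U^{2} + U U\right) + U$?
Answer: $\frac{1}{17959} \approx 5.5682 \cdot 10^{-5}$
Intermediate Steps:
$R{\left(U \right)} = \frac{U^{2}}{2} + \frac{U}{4}$ ($R{\left(U \right)} = \frac{\left(U^{2} + U U\right) + U}{4} = \frac{\left(U^{2} + U^{2}\right) + U}{4} = \frac{2 U^{2} + U}{4} = \frac{U + 2 U^{2}}{4} = \frac{U^{2}}{2} + \frac{U}{4}$)
$S = -18$ ($S = -3 - 15 = -18$)
$c{\left(N,h \right)} = 4 + \frac{h \left(1 + 2 h\right) \left(-4 + N\right)}{4}$ ($c{\left(N,h \right)} = 4 + \frac{h \left(1 + 2 h\right)}{4} \left(N - 4\right) = 4 + \frac{h \left(1 + 2 h\right)}{4} \left(-4 + N\right) = 4 + \frac{h \left(1 + 2 h\right) \left(-4 + N\right)}{4}$)
$Q{\left(t,Z \right)} = -626 + \frac{315 Z}{2}$ ($Q{\left(t,Z \right)} = 4 - - 18 \left(1 + 2 \left(-18\right)\right) + \frac{1}{4} Z \left(-18\right) \left(1 + 2 \left(-18\right)\right) = 4 - - 18 \left(1 - 36\right) + \frac{1}{4} Z \left(-18\right) \left(1 - 36\right) = 4 - \left(-18\right) \left(-35\right) + \frac{1}{4} Z \left(-18\right) \left(-35\right) = 4 - 630 + \frac{315 Z}{2} = -626 + \frac{315 Z}{2}$)
$\frac{1}{Q{\left(210,118 \right)}} = \frac{1}{-626 + \frac{315}{2} \cdot 118} = \frac{1}{-626 + 18585} = \frac{1}{17959}$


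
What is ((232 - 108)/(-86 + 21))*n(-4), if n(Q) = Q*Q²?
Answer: 7936/65 ≈ 122.09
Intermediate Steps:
n(Q) = Q³
((232 - 108)/(-86 + 21))*n(-4) = ((232 - 108)/(-86 + 21))*(-4)³ = (124/(-65))*(-64) = (124*(-1/65))*(-64) = -124/65*(-64) = 7936/65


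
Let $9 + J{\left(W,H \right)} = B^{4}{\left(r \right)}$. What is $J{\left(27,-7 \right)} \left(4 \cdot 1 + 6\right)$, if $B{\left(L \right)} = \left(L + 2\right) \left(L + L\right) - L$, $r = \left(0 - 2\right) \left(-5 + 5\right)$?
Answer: $-90$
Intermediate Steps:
$r = 0$ ($r = \left(-2\right) 0 = 0$)
$B{\left(L \right)} = - L + 2 L \left(2 + L\right)$ ($B{\left(L \right)} = \left(2 + L\right) 2 L - L = 2 L \left(2 + L\right) - L = - L + 2 L \left(2 + L\right)$)
$J{\left(W,H \right)} = -9$ ($J{\left(W,H \right)} = -9 + \left(0 \left(3 + 2 \cdot 0\right)\right)^{4} = -9 + \left(0 \left(3 + 0\right)\right)^{4} = -9 + \left(0 \cdot 3\right)^{4} = -9 + 0^{4} = -9 + 0 = -9$)
$J{\left(27,-7 \right)} \left(4 \cdot 1 + 6\right) = - 9 \left(4 \cdot 1 + 6\right) = - 9 \left(4 + 6\right) = \left(-9\right) 10 = -90$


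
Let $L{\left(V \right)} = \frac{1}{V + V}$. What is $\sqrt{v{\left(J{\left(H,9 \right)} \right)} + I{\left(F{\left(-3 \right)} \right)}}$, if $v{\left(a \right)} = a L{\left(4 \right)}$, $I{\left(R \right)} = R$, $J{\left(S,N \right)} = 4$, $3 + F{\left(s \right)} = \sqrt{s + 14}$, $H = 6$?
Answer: $\frac{\sqrt{-10 + 4 \sqrt{11}}}{2} \approx 0.90367$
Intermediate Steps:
$F{\left(s \right)} = -3 + \sqrt{14 + s}$ ($F{\left(s \right)} = -3 + \sqrt{s + 14} = -3 + \sqrt{14 + s}$)
$L{\left(V \right)} = \frac{1}{2 V}$
$v{\left(a \right)} = \frac{a}{8}$ ($v{\left(a \right)} = a \frac{1}{2 \cdot 4} = a \frac{1}{2} \cdot \frac{1}{4} = a \frac{1}{8} = \frac{a}{8}$)
$\sqrt{v{\left(J{\left(H,9 \right)} \right)} + I{\left(F{\left(-3 \right)} \right)}} = \sqrt{\frac{1}{8} \cdot 4 - \left(3 - \sqrt{14 - 3}\right)} = \sqrt{\frac{1}{2} - \left(3 - \sqrt{11}\right)} = \sqrt{- \frac{5}{2} + \sqrt{11}}$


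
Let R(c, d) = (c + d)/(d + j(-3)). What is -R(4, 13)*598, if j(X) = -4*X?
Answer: -10166/25 ≈ -406.64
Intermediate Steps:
R(c, d) = (c + d)/(12 + d) (R(c, d) = (c + d)/(d - 4*(-3)) = (c + d)/(d + 12) = (c + d)/(12 + d))
-R(4, 13)*598 = -(4 + 13)/(12 + 13)*598 = -17/25*598 = -10166/25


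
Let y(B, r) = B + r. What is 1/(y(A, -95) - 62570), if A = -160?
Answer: -1/62825 ≈ -1.5917e-5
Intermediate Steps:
1/(y(A, -95) - 62570) = 1/((-160 - 95) - 62570) = 1/(-255 - 62570) = 1/(-62825) = -1/62825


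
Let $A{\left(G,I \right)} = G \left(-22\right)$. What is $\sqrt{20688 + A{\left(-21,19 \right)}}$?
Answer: $15 \sqrt{94} \approx 145.43$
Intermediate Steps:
$A{\left(G,I \right)} = - 22 G$
$\sqrt{20688 + A{\left(-21,19 \right)}} = \sqrt{20688 - -462} = \sqrt{20688 + 462} = \sqrt{21150} = 15 \sqrt{94}$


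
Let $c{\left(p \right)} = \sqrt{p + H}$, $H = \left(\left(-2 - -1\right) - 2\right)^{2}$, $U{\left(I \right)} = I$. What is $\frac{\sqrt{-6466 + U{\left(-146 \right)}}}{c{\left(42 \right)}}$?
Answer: $\frac{2 i \sqrt{9367}}{17} \approx 11.386 i$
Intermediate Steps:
$H = 9$ ($H = \left(\left(-2 + 1\right) - 2\right)^{2} = \left(-1 - 2\right)^{2} = \left(-3\right)^{2} = 9$)
$c{\left(p \right)} = \sqrt{9 + p}$ ($c{\left(p \right)} = \sqrt{p + 9} = \sqrt{9 + p}$)
$\frac{\sqrt{-6466 + U{\left(-146 \right)}}}{c{\left(42 \right)}} = \frac{\sqrt{-6466 - 146}}{\sqrt{9 + 42}} = \frac{\sqrt{-6612}}{\sqrt{51}} = 2 i \sqrt{1653} \frac{\sqrt{51}}{51} = \frac{2 i \sqrt{9367}}{17}$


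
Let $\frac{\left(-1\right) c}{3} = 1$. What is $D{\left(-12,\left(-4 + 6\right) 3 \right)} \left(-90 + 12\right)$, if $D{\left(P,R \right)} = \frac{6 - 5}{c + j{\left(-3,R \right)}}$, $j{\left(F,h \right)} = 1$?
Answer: $39$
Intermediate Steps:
$c = -3$ ($c = \left(-3\right) 1 = -3$)
$D{\left(P,R \right)} = - \frac{1}{2}$ ($D{\left(P,R \right)} = \frac{6 - 5}{-3 + 1} = 1 \frac{1}{-2} = 1 \left(- \frac{1}{2}\right) = - \frac{1}{2}$)
$D{\left(-12,\left(-4 + 6\right) 3 \right)} \left(-90 + 12\right) = - \frac{-90 + 12}{2} = \left(- \frac{1}{2}\right) \left(-78\right) = 39$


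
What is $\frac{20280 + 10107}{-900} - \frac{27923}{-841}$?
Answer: $- \frac{141589}{252300} \approx -0.56119$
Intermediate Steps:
$\frac{20280 + 10107}{-900} - \frac{27923}{-841} = 30387 \left(- \frac{1}{900}\right) - - \frac{27923}{841} = - \frac{10129}{300} + \frac{27923}{841} = - \frac{141589}{252300}$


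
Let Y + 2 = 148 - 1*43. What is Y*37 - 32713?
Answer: -28902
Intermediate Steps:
Y = 103 (Y = -2 + (148 - 1*43) = -2 + (148 - 43) = -2 + 105 = 103)
Y*37 - 32713 = 103*37 - 32713 = 3811 - 32713 = -28902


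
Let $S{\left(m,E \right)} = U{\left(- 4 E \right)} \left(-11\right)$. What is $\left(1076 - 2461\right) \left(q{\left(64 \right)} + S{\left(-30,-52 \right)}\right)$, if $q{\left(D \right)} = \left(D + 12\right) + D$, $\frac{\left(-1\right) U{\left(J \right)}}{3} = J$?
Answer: $-9700540$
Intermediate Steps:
$U{\left(J \right)} = - 3 J$
$q{\left(D \right)} = 12 + 2 D$ ($q{\left(D \right)} = \left(12 + D\right) + D = 12 + 2 D$)
$S{\left(m,E \right)} = - 132 E$ ($S{\left(m,E \right)} = - 3 \left(- 4 E\right) \left(-11\right) = 12 E \left(-11\right) = - 132 E$)
$\left(1076 - 2461\right) \left(q{\left(64 \right)} + S{\left(-30,-52 \right)}\right) = \left(1076 - 2461\right) \left(\left(12 + 2 \cdot 64\right) - -6864\right) = - 1385 \left(\left(12 + 128\right) + 6864\right) = - 1385 \left(140 + 6864\right) = \left(-1385\right) 7004 = -9700540$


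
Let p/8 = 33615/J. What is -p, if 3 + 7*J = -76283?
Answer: 134460/5449 ≈ 24.676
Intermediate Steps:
J = -10898 (J = -3/7 + (1/7)*(-76283) = -3/7 - 76283/7 = -10898)
p = -134460/5449 (p = 8*(33615/(-10898)) = 8*(33615*(-1/10898)) = 8*(-33615/10898) = -134460/5449 ≈ -24.676)
-p = -1*(-134460/5449) = 134460/5449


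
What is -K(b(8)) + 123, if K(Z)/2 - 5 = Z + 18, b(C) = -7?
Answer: 91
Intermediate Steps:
K(Z) = 46 + 2*Z (K(Z) = 10 + 2*(Z + 18) = 10 + 2*(18 + Z) = 10 + (36 + 2*Z) = 46 + 2*Z)
-K(b(8)) + 123 = -(46 + 2*(-7)) + 123 = -(46 - 14) + 123 = -1*32 + 123 = -32 + 123 = 91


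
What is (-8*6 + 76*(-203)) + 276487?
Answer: 261011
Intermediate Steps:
(-8*6 + 76*(-203)) + 276487 = (-48 - 15428) + 276487 = -15476 + 276487 = 261011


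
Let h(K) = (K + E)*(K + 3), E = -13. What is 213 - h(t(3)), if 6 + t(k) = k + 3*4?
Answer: 261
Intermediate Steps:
t(k) = 6 + k (t(k) = -6 + (k + 3*4) = -6 + (k + 12) = -6 + (12 + k) = 6 + k)
h(K) = (-13 + K)*(3 + K) (h(K) = (K - 13)*(K + 3) = (-13 + K)*(3 + K))
213 - h(t(3)) = 213 - (-39 + (6 + 3)**2 - 10*(6 + 3)) = 213 - (-39 + 9**2 - 10*9) = 213 - (-39 + 81 - 90) = 213 - 1*(-48) = 213 + 48 = 261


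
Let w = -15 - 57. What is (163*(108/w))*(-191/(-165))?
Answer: -31133/110 ≈ -283.03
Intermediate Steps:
w = -72
(163*(108/w))*(-191/(-165)) = (163*(108/(-72)))*(-191/(-165)) = (163*(108*(-1/72)))*(-191*(-1/165)) = (163*(-3/2))*(191/165) = -489/2*191/165 = -31133/110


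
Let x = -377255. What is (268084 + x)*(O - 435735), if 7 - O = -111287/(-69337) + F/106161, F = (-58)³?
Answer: 350148744084748546589/7360885257 ≈ 4.7569e+10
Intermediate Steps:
F = -195112
O = 53240338336/7360885257 (O = 7 - (-111287/(-69337) - 195112/106161) = 7 - (-111287*(-1/69337) - 195112*1/106161) = 7 - (111287/69337 - 195112/106161) = 7 - 1*(-1714141537/7360885257) = 7 + 1714141537/7360885257 = 53240338336/7360885257 ≈ 7.2329)
(268084 + x)*(O - 435735) = (268084 - 377255)*(53240338336/7360885257 - 435735) = -109171*(-3207342097120559/7360885257) = 350148744084748546589/7360885257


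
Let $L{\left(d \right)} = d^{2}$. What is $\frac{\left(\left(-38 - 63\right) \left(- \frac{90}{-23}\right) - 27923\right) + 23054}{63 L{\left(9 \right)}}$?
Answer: $- \frac{13453}{13041} \approx -1.0316$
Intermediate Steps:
$\frac{\left(\left(-38 - 63\right) \left(- \frac{90}{-23}\right) - 27923\right) + 23054}{63 L{\left(9 \right)}} = \frac{\left(\left(-38 - 63\right) \left(- \frac{90}{-23}\right) - 27923\right) + 23054}{63 \cdot 9^{2}} = \frac{\left(- 101 \left(\left(-90\right) \left(- \frac{1}{23}\right)\right) - 27923\right) + 23054}{63 \cdot 81} = \frac{\left(\left(-101\right) \frac{90}{23} - 27923\right) + 23054}{5103} = \left(\left(- \frac{9090}{23} - 27923\right) + 23054\right) \frac{1}{5103} = \left(- \frac{651319}{23} + 23054\right) \frac{1}{5103} = \left(- \frac{121077}{23}\right) \frac{1}{5103} = - \frac{13453}{13041}$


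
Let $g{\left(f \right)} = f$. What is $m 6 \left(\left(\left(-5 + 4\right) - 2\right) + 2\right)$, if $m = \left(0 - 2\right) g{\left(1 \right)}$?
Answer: $12$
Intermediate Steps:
$m = -2$ ($m = \left(0 - 2\right) 1 = \left(-2\right) 1 = -2$)
$m 6 \left(\left(\left(-5 + 4\right) - 2\right) + 2\right) = - 2 \cdot 6 \left(\left(\left(-5 + 4\right) - 2\right) + 2\right) = - 2 \cdot 6 \left(\left(-1 - 2\right) + 2\right) = - 2 \cdot 6 \left(-3 + 2\right) = - 2 \cdot 6 \left(-1\right) = \left(-2\right) \left(-6\right) = 12$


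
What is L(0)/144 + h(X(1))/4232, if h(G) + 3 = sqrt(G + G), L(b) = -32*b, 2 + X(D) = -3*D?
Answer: -3/4232 + I*sqrt(10)/4232 ≈ -0.00070888 + 0.00074723*I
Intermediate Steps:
X(D) = -2 - 3*D
h(G) = -3 + sqrt(2)*sqrt(G) (h(G) = -3 + sqrt(G + G) = -3 + sqrt(2*G) = -3 + sqrt(2)*sqrt(G))
L(0)/144 + h(X(1))/4232 = -32*0/144 + (-3 + sqrt(2)*sqrt(-2 - 3*1))/4232 = 0*(1/144) + (-3 + sqrt(2)*sqrt(-2 - 3))*(1/4232) = 0 + (-3 + sqrt(2)*sqrt(-5))*(1/4232) = 0 + (-3 + sqrt(2)*(I*sqrt(5)))*(1/4232) = 0 + (-3 + I*sqrt(10))*(1/4232) = 0 + (-3/4232 + I*sqrt(10)/4232) = -3/4232 + I*sqrt(10)/4232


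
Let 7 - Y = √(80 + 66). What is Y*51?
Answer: 357 - 51*√146 ≈ -259.24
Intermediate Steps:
Y = 7 - √146 (Y = 7 - √(80 + 66) = 7 - √146 ≈ -5.0830)
Y*51 = (7 - √146)*51 = 357 - 51*√146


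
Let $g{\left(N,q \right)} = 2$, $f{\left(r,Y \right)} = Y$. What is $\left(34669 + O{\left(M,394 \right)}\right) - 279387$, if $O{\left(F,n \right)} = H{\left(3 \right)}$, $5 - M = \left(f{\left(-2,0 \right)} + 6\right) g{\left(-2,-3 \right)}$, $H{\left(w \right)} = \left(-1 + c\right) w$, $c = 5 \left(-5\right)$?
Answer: $-244796$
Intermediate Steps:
$c = -25$
$H{\left(w \right)} = - 26 w$ ($H{\left(w \right)} = \left(-1 - 25\right) w = - 26 w$)
$M = -7$ ($M = 5 - \left(0 + 6\right) 2 = 5 - 6 \cdot 2 = 5 - 12 = -7$)
$O{\left(F,n \right)} = -78$ ($O{\left(F,n \right)} = \left(-26\right) 3 = -78$)
$\left(34669 + O{\left(M,394 \right)}\right) - 279387 = \left(34669 - 78\right) - 279387 = 34591 - 279387 = -244796$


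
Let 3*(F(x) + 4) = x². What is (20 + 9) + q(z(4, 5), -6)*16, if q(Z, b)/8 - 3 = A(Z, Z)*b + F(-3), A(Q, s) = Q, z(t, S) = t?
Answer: -2787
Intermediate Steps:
F(x) = -4 + x²/3
q(Z, b) = 16 + 8*Z*b (q(Z, b) = 24 + 8*(Z*b + (-4 + (⅓)*(-3)²)) = 24 + 8*(Z*b + (-4 + (⅓)*9)) = 24 + 8*(Z*b + (-4 + 3)) = 24 + 8*(Z*b - 1) = 24 + 8*(-1 + Z*b) = 24 + (-8 + 8*Z*b) = 16 + 8*Z*b)
(20 + 9) + q(z(4, 5), -6)*16 = (20 + 9) + (16 + 8*4*(-6))*16 = 29 + (16 - 192)*16 = 29 - 176*16 = 29 - 2816 = -2787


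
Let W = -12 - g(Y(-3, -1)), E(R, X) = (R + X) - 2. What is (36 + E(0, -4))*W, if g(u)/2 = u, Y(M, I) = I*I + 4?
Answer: -660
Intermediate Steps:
Y(M, I) = 4 + I² (Y(M, I) = I² + 4 = 4 + I²)
g(u) = 2*u
E(R, X) = -2 + R + X
W = -22 (W = -12 - 2*(4 + (-1)²) = -12 - 2*(4 + 1) = -12 - 2*5 = -12 - 1*10 = -12 - 10 = -22)
(36 + E(0, -4))*W = (36 + (-2 + 0 - 4))*(-22) = (36 - 6)*(-22) = 30*(-22) = -660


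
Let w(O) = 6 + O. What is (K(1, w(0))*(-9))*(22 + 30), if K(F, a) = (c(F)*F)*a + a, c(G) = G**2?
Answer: -5616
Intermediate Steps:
K(F, a) = a + a*F**3 (K(F, a) = (F**2*F)*a + a = F**3*a + a = a*F**3 + a = a + a*F**3)
(K(1, w(0))*(-9))*(22 + 30) = (((6 + 0)*(1 + 1**3))*(-9))*(22 + 30) = ((6*(1 + 1))*(-9))*52 = ((6*2)*(-9))*52 = (12*(-9))*52 = -108*52 = -5616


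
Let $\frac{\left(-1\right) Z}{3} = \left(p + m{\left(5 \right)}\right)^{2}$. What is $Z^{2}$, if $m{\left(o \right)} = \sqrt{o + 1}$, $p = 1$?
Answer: $657 + 252 \sqrt{6} \approx 1274.3$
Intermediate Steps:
$m{\left(o \right)} = \sqrt{1 + o}$
$Z = - 3 \left(1 + \sqrt{6}\right)^{2}$ ($Z = - 3 \left(1 + \sqrt{1 + 5}\right)^{2} = - 3 \left(1 + \sqrt{6}\right)^{2} \approx -35.697$)
$Z^{2} = \left(-21 - 6 \sqrt{6}\right)^{2}$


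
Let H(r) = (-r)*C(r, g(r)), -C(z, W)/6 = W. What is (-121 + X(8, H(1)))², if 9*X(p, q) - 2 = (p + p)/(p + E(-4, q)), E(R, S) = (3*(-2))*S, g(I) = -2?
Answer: 29528356/2025 ≈ 14582.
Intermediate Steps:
C(z, W) = -6*W
H(r) = -12*r (H(r) = (-r)*(-6*(-2)) = -r*12 = -12*r)
E(R, S) = -6*S
X(p, q) = 2/9 + 2*p/(9*(p - 6*q)) (X(p, q) = 2/9 + ((p + p)/(p - 6*q))/9 = 2/9 + ((2*p)/(p - 6*q))/9 = 2/9 + (2*p/(p - 6*q))/9 = 2/9 + 2*p/(9*(p - 6*q)))
(-121 + X(8, H(1)))² = (-121 + 4*(8 - (-36))/(9*(8 - (-72))))² = (-121 + 4*(8 - 3*(-12))/(9*(8 - 6*(-12))))² = (-121 + 4*(8 + 36)/(9*(8 + 72)))² = (-121 + (4/9)*44/80)² = (-121 + (4/9)*(1/80)*44)² = (-121 + 11/45)² = (-5434/45)² = 29528356/2025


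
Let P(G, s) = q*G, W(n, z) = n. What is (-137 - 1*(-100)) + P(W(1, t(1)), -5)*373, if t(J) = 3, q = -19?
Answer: -7124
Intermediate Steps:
P(G, s) = -19*G
(-137 - 1*(-100)) + P(W(1, t(1)), -5)*373 = (-137 - 1*(-100)) - 19*1*373 = (-137 + 100) - 19*373 = -37 - 7087 = -7124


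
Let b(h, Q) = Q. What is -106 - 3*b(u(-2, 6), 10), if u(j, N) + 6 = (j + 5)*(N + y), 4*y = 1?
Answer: -136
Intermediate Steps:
y = ¼ (y = (¼)*1 = ¼ ≈ 0.25000)
u(j, N) = -6 + (5 + j)*(¼ + N) (u(j, N) = -6 + (j + 5)*(N + ¼) = -6 + (5 + j)*(¼ + N))
-106 - 3*b(u(-2, 6), 10) = -106 - 3*10 = -106 - 30 = -136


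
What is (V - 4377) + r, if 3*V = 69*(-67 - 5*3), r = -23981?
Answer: -30244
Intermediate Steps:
V = -1886 (V = (69*(-67 - 5*3))/3 = (69*(-67 - 15))/3 = (69*(-82))/3 = (⅓)*(-5658) = -1886)
(V - 4377) + r = (-1886 - 4377) - 23981 = -6263 - 23981 = -30244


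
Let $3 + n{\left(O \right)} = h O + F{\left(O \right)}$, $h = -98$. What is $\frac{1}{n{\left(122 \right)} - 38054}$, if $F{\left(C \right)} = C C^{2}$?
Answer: $\frac{1}{1765835} \approx 5.663 \cdot 10^{-7}$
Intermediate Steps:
$F{\left(C \right)} = C^{3}$
$n{\left(O \right)} = -3 + O^{3} - 98 O$ ($n{\left(O \right)} = -3 + \left(- 98 O + O^{3}\right) = -3 + \left(O^{3} - 98 O\right) = -3 + O^{3} - 98 O$)
$\frac{1}{n{\left(122 \right)} - 38054} = \frac{1}{\left(-3 + 122^{3} - 11956\right) - 38054} = \frac{1}{\left(-3 + 1815848 - 11956\right) - 38054} = \frac{1}{1803889 - 38054} = \frac{1}{1765835}$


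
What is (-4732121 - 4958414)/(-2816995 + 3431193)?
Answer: -9690535/614198 ≈ -15.778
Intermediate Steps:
(-4732121 - 4958414)/(-2816995 + 3431193) = -9690535/614198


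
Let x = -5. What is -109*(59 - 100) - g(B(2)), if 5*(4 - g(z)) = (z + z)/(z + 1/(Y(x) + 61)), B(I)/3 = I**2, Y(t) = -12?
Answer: 13150601/2945 ≈ 4465.4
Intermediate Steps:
B(I) = 3*I**2
g(z) = 4 - 2*z/(5*(1/49 + z)) (g(z) = 4 - (z + z)/(5*(z + 1/(-12 + 61))) = 4 - 2*z/(5*(z + 1/49)) = 4 - 2*z/(5*(1/49 + z)))
-109*(59 - 100) - g(B(2)) = -109*(59 - 100) - 2*(10 + 441*(3*2**2))/(5*(1 + 49*(3*2**2))) = -109*(-41) - 2*(10 + 441*(3*4))/(5*(1 + 49*(3*4))) = 4469 - 2*(10 + 441*12)/(5*(1 + 49*12)) = 4469 - 2*(10 + 5292)/(5*(1 + 588)) = 4469 - 2*5302/(5*589) = 4469 - 1*10604/2945 = 4469 - 10604/2945 = 13150601/2945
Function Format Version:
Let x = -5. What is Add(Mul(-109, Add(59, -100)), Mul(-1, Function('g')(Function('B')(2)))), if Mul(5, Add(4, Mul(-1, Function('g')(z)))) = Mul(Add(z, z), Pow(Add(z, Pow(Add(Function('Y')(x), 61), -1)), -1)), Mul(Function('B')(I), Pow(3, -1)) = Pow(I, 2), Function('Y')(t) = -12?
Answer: Rational(13150601, 2945) ≈ 4465.4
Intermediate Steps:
Function('B')(I) = Mul(3, Pow(I, 2))
Function('g')(z) = Add(4, Mul(Rational(-2, 5), z, Pow(Add(Rational(1, 49), z), -1))) (Function('g')(z) = Add(4, Mul(Rational(-1, 5), Mul(Add(z, z), Pow(Add(z, Pow(Add(-12, 61), -1)), -1)))) = Add(4, Mul(Rational(-1, 5), Mul(Mul(2, z), Pow(Add(z, Pow(49, -1)), -1)))) = Add(4, Mul(Rational(-1, 5), Mul(Mul(2, z), Pow(Add(z, Rational(1, 49)), -1)))) = Add(4, Mul(Rational(-1, 5), Mul(Mul(2, z), Pow(Add(Rational(1, 49), z), -1)))) = Add(4, Mul(Rational(-1, 5), Mul(2, z, Pow(Add(Rational(1, 49), z), -1)))) = Add(4, Mul(Rational(-2, 5), z, Pow(Add(Rational(1, 49), z), -1))))
Add(Mul(-109, Add(59, -100)), Mul(-1, Function('g')(Function('B')(2)))) = Add(Mul(-109, Add(59, -100)), Mul(-1, Mul(Rational(2, 5), Pow(Add(1, Mul(49, Mul(3, Pow(2, 2)))), -1), Add(10, Mul(441, Mul(3, Pow(2, 2))))))) = Add(Mul(-109, -41), Mul(-1, Mul(Rational(2, 5), Pow(Add(1, Mul(49, Mul(3, 4))), -1), Add(10, Mul(441, Mul(3, 4)))))) = Add(4469, Mul(-1, Mul(Rational(2, 5), Pow(Add(1, Mul(49, 12)), -1), Add(10, Mul(441, 12))))) = Add(4469, Mul(-1, Mul(Rational(2, 5), Pow(Add(1, 588), -1), Add(10, 5292)))) = Add(4469, Mul(-1, Mul(Rational(2, 5), Pow(589, -1), 5302))) = Add(4469, Mul(-1, Mul(Rational(2, 5), Rational(1, 589), 5302))) = Add(4469, Mul(-1, Rational(10604, 2945))) = Add(4469, Rational(-10604, 2945)) = Rational(13150601, 2945)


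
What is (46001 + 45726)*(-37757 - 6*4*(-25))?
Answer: -3408300139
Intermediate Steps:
(46001 + 45726)*(-37757 - 6*4*(-25)) = 91727*(-37757 - 24*(-25)) = 91727*(-37757 + 600) = 91727*(-37157) = -3408300139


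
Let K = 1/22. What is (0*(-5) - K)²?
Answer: 1/484 ≈ 0.0020661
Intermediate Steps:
K = 1/22 ≈ 0.045455
(0*(-5) - K)² = (0*(-5) - 1*1/22)² = (0 - 1/22)² = (-1/22)² = 1/484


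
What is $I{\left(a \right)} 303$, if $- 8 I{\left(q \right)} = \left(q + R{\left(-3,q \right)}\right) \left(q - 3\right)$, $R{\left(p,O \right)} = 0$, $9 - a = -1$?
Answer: $- \frac{10605}{4} \approx -2651.3$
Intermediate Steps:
$a = 10$ ($a = 9 - -1 = 9 + 1 = 10$)
$I{\left(q \right)} = - \frac{q \left(-3 + q\right)}{8}$ ($I{\left(q \right)} = - \frac{\left(q + 0\right) \left(q - 3\right)}{8} = - \frac{q \left(-3 + q\right)}{8}$)
$I{\left(a \right)} 303 = \frac{1}{8} \cdot 10 \left(3 - 10\right) 303 = \frac{1}{8} \cdot 10 \left(-7\right) 303 = \left(- \frac{35}{4}\right) 303 = - \frac{10605}{4}$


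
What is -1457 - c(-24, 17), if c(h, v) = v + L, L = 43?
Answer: -1517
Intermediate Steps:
c(h, v) = 43 + v (c(h, v) = v + 43 = 43 + v)
-1457 - c(-24, 17) = -1457 - (43 + 17) = -1457 - 1*60 = -1457 - 60 = -1517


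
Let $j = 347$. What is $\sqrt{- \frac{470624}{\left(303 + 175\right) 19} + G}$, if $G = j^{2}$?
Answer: $\frac{\sqrt{2481847026737}}{4541} \approx 346.93$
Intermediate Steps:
$G = 120409$ ($G = 347^{2} = 120409$)
$\sqrt{- \frac{470624}{\left(303 + 175\right) 19} + G} = \sqrt{- \frac{470624}{\left(303 + 175\right) 19} + 120409} = \sqrt{- \frac{470624}{478 \cdot 19} + 120409} = \sqrt{- \frac{470624}{9082} + 120409} = \sqrt{\left(-470624\right) \frac{1}{9082} + 120409} = \sqrt{- \frac{235312}{4541} + 120409} = \sqrt{\frac{546541957}{4541}} = \frac{\sqrt{2481847026737}}{4541}$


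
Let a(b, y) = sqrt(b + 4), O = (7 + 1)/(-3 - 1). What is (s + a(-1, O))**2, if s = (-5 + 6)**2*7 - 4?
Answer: (3 + sqrt(3))**2 ≈ 22.392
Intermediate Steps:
O = -2 (O = 8/(-4) = 8*(-1/4) = -2)
a(b, y) = sqrt(4 + b)
s = 3 (s = 1**2*7 - 4 = 1*7 - 4 = 7 - 4 = 3)
(s + a(-1, O))**2 = (3 + sqrt(4 - 1))**2 = (3 + sqrt(3))**2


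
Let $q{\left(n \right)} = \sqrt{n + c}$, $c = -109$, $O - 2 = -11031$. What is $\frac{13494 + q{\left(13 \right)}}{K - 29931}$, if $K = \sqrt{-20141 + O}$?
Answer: $\frac{2 \left(- 6747 i + 2 \sqrt{6}\right)}{\sqrt{31170} + 29931 i} \approx -0.45082 - 0.0029865 i$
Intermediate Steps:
$O = -11029$ ($O = 2 - 11031 = -11029$)
$K = i \sqrt{31170}$ ($K = \sqrt{-20141 - 11029} = \sqrt{-31170} = i \sqrt{31170} \approx 176.55 i$)
$q{\left(n \right)} = \sqrt{-109 + n}$ ($q{\left(n \right)} = \sqrt{n - 109} = \sqrt{-109 + n}$)
$\frac{13494 + q{\left(13 \right)}}{K - 29931} = \frac{13494 + \sqrt{-109 + 13}}{i \sqrt{31170} - 29931} = \frac{13494 + \sqrt{-96}}{-29931 + i \sqrt{31170}} = \frac{13494 + 4 i \sqrt{6}}{-29931 + i \sqrt{31170}}$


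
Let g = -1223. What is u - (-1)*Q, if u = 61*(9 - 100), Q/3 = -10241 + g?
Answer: -39943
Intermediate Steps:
Q = -34392 (Q = 3*(-10241 - 1223) = 3*(-11464) = -34392)
u = -5551 (u = 61*(-91) = -5551)
u - (-1)*Q = -5551 - (-1)*(-34392) = -5551 - 1*34392 = -5551 - 34392 = -39943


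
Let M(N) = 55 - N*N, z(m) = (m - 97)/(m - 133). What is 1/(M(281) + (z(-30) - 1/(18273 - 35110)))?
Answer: -2744431/216549934024 ≈ -1.2673e-5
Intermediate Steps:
z(m) = (-97 + m)/(-133 + m)
M(N) = 55 - N²
1/(M(281) + (z(-30) - 1/(18273 - 35110))) = 1/((55 - 1*281²) + ((-97 - 30)/(-133 - 30) - 1/(18273 - 35110))) = 1/((55 - 1*78961) + (-127/(-163) - 1/(-16837))) = 1/((55 - 78961) + (-1/163*(-127) - 1*(-1/16837))) = 1/(-78906 + (127/163 + 1/16837)) = 1/(-78906 + 2138462/2744431) = 1/(-216549934024/2744431) = -2744431/216549934024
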